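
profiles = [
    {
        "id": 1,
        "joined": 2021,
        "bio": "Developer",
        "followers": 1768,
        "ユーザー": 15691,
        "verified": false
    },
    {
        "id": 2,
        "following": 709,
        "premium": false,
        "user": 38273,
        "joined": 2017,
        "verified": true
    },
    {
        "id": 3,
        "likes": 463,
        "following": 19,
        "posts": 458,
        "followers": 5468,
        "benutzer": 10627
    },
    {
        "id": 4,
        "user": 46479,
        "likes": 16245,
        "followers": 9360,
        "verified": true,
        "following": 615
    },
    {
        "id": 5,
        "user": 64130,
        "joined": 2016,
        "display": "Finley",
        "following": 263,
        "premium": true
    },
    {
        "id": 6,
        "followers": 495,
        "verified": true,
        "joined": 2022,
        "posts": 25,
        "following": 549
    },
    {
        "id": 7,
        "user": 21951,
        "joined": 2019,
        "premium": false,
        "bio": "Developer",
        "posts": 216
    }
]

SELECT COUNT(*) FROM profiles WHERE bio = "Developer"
2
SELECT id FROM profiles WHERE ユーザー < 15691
[]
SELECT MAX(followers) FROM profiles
9360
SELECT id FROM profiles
[1, 2, 3, 4, 5, 6, 7]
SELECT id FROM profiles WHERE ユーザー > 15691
[]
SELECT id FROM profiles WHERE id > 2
[3, 4, 5, 6, 7]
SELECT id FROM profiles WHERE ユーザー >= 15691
[1]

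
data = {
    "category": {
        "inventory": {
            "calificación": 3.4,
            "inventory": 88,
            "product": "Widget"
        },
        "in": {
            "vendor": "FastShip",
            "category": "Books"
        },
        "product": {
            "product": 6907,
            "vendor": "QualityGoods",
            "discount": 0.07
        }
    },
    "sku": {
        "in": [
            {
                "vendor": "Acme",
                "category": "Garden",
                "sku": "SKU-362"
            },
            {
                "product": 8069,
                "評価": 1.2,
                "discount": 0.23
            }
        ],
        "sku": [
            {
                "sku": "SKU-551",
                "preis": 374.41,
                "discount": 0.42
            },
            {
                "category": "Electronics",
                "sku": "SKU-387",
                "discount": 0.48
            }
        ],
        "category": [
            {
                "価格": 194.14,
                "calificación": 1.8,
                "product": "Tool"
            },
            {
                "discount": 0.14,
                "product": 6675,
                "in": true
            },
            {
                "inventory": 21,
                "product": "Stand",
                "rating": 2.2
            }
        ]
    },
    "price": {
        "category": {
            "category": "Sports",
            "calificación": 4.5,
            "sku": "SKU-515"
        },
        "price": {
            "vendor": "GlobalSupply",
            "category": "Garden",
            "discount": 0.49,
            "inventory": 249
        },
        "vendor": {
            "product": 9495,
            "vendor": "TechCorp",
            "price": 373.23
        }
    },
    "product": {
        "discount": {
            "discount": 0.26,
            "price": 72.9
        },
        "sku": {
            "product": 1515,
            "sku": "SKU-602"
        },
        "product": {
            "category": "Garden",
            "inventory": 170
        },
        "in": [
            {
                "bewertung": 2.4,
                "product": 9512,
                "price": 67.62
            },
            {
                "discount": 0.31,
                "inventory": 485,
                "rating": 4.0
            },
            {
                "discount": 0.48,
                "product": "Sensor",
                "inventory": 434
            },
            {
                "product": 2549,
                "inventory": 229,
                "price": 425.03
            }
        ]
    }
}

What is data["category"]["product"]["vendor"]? "QualityGoods"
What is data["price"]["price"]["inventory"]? 249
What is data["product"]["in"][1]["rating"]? 4.0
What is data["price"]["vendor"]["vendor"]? "TechCorp"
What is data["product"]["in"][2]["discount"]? 0.48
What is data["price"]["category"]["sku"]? "SKU-515"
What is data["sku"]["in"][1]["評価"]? 1.2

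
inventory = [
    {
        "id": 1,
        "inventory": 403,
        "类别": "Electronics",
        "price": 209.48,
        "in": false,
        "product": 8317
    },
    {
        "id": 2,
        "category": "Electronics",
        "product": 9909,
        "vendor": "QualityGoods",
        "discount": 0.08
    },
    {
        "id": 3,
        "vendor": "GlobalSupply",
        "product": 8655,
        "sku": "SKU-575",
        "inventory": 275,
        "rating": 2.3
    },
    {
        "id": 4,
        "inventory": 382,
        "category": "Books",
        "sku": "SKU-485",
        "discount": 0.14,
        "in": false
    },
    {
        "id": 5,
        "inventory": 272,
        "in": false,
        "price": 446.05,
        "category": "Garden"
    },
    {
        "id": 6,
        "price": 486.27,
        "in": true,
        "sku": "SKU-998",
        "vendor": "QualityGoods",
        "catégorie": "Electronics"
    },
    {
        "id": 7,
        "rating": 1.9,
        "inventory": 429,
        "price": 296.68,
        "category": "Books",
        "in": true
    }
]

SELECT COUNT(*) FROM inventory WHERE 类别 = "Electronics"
1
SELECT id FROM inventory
[1, 2, 3, 4, 5, 6, 7]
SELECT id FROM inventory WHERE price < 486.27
[1, 5, 7]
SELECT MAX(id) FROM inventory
7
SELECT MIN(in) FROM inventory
False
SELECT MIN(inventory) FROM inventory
272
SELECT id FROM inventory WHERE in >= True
[6, 7]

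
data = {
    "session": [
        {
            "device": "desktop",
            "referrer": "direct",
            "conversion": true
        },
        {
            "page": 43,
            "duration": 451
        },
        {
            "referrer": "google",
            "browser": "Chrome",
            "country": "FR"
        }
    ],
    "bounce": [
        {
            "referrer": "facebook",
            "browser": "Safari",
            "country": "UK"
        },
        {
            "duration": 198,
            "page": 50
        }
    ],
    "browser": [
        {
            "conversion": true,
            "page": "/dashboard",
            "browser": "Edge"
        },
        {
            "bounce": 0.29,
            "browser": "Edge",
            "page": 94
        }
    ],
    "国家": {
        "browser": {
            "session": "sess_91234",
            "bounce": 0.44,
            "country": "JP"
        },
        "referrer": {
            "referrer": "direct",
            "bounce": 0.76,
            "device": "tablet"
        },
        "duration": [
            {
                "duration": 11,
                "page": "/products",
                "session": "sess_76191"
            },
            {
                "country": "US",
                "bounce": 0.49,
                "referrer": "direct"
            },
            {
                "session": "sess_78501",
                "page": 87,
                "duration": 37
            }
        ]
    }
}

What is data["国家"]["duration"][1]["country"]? "US"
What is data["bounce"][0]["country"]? "UK"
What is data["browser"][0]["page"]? "/dashboard"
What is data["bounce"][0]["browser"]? "Safari"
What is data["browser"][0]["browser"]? "Edge"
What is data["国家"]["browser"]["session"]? "sess_91234"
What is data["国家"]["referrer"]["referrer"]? "direct"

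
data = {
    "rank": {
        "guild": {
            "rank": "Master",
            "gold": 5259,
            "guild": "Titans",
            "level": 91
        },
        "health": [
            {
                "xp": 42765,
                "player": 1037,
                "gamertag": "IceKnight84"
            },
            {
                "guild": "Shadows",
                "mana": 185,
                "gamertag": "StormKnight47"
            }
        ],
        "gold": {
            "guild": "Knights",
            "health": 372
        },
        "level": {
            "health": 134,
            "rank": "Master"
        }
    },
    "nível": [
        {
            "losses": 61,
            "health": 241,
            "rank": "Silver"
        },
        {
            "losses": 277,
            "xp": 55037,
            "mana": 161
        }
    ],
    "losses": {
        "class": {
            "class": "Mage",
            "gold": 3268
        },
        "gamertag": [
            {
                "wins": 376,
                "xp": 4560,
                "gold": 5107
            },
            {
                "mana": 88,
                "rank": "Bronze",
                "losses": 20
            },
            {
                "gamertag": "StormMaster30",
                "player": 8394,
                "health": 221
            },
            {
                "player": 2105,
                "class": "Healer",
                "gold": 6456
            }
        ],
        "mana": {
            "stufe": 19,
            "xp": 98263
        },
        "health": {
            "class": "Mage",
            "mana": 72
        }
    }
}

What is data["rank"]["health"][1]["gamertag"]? "StormKnight47"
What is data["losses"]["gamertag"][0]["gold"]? 5107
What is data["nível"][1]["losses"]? 277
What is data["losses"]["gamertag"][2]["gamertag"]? "StormMaster30"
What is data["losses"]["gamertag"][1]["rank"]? "Bronze"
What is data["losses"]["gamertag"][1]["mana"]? 88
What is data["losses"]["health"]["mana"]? 72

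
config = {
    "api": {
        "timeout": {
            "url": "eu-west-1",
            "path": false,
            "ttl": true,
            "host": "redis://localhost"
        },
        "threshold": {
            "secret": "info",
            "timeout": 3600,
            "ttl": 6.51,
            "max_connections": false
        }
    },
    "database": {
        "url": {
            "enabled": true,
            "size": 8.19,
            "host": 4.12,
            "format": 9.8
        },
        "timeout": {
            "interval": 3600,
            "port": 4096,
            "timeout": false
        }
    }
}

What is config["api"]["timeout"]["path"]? False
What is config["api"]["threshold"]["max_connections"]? False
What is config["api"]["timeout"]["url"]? "eu-west-1"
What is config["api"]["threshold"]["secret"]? "info"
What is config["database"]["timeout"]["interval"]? 3600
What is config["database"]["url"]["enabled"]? True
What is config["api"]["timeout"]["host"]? "redis://localhost"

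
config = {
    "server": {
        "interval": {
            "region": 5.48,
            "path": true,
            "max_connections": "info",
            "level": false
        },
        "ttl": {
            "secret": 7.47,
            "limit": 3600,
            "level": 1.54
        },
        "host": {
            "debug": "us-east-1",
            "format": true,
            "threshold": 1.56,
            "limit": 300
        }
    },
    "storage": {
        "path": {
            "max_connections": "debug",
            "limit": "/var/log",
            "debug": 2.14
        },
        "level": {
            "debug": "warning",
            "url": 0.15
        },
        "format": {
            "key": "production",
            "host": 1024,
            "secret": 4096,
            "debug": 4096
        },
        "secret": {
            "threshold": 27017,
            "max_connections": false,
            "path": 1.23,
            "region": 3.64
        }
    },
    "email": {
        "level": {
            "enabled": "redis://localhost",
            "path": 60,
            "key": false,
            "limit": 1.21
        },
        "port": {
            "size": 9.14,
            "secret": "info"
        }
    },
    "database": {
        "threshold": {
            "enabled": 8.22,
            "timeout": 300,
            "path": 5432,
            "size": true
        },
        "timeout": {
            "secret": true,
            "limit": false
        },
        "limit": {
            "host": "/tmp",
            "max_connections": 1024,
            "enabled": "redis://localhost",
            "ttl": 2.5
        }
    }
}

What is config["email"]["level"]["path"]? 60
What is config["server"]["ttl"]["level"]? 1.54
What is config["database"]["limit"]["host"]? "/tmp"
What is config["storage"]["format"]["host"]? 1024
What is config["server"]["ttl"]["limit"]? 3600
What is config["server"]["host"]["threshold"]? 1.56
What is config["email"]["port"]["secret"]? "info"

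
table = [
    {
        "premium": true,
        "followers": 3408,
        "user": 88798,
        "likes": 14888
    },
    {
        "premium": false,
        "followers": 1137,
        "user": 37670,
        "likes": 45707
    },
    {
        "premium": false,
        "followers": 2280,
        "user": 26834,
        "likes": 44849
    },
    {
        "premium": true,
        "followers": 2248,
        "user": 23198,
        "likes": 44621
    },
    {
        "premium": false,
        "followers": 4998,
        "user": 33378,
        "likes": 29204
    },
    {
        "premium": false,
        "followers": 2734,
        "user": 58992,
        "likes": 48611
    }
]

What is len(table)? 6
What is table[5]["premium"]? False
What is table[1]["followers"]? 1137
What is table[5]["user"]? 58992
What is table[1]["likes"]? 45707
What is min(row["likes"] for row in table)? 14888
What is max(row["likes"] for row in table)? 48611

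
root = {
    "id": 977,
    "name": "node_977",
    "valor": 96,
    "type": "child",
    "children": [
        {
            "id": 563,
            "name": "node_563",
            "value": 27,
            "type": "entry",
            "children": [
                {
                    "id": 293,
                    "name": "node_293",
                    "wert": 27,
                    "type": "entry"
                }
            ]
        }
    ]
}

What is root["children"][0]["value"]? 27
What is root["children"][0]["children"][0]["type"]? "entry"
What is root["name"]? "node_977"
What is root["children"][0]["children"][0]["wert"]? 27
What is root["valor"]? 96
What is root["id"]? 977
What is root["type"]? "child"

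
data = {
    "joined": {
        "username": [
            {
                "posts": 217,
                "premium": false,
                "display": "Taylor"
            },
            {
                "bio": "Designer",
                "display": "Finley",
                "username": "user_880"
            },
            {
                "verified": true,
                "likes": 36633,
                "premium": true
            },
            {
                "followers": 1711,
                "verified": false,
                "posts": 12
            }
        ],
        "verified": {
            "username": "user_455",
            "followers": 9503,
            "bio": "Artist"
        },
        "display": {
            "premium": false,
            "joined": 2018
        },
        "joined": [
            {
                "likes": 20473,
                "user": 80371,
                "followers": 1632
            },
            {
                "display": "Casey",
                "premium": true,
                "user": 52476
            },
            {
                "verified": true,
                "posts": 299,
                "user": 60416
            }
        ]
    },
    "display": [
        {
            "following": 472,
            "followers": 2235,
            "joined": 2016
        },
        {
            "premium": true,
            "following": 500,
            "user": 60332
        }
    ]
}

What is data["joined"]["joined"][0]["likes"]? 20473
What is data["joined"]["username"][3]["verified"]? False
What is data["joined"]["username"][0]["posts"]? 217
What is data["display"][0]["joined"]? 2016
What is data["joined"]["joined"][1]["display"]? "Casey"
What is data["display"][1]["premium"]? True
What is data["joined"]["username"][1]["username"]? "user_880"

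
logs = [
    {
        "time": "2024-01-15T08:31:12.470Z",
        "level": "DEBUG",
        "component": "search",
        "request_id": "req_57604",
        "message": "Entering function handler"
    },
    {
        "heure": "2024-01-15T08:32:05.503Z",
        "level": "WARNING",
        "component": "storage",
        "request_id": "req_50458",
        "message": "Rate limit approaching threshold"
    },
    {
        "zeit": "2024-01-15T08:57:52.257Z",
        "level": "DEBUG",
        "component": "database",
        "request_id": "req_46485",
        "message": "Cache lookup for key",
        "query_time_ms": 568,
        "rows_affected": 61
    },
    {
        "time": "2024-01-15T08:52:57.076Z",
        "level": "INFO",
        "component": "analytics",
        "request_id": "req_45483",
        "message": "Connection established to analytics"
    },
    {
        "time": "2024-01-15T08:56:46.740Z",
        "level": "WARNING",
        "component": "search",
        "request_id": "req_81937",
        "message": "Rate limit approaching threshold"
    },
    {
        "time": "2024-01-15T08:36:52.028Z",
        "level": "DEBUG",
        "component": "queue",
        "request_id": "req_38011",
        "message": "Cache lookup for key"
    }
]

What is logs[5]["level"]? "DEBUG"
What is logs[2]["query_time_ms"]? 568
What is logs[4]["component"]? "search"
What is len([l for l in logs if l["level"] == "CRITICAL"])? 0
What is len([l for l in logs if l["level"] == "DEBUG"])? 3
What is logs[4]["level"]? "WARNING"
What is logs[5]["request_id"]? "req_38011"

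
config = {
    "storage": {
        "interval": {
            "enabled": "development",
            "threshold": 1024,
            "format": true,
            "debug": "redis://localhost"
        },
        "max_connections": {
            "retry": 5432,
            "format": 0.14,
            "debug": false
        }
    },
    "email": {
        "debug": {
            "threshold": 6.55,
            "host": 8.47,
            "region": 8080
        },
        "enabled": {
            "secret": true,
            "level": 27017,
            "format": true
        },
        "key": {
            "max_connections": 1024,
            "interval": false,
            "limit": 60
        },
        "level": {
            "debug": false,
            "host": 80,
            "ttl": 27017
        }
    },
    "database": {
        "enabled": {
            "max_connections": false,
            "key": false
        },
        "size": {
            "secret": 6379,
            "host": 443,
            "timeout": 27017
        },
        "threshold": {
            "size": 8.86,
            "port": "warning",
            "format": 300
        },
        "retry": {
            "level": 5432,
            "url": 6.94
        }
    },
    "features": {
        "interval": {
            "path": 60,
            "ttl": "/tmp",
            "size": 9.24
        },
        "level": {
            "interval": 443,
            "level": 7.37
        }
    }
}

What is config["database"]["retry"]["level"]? 5432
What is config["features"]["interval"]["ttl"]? "/tmp"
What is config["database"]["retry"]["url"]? 6.94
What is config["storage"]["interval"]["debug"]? "redis://localhost"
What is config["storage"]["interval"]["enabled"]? "development"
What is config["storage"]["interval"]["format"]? True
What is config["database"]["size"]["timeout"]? 27017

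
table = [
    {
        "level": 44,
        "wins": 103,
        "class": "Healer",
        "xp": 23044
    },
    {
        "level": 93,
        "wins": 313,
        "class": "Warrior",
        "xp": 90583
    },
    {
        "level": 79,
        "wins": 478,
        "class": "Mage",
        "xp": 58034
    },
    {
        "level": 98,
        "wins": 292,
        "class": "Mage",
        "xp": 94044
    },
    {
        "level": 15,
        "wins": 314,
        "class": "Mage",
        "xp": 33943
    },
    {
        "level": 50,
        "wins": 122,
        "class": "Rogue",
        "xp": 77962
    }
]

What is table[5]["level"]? 50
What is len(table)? 6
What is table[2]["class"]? "Mage"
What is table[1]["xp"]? 90583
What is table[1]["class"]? "Warrior"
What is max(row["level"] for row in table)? 98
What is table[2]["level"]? 79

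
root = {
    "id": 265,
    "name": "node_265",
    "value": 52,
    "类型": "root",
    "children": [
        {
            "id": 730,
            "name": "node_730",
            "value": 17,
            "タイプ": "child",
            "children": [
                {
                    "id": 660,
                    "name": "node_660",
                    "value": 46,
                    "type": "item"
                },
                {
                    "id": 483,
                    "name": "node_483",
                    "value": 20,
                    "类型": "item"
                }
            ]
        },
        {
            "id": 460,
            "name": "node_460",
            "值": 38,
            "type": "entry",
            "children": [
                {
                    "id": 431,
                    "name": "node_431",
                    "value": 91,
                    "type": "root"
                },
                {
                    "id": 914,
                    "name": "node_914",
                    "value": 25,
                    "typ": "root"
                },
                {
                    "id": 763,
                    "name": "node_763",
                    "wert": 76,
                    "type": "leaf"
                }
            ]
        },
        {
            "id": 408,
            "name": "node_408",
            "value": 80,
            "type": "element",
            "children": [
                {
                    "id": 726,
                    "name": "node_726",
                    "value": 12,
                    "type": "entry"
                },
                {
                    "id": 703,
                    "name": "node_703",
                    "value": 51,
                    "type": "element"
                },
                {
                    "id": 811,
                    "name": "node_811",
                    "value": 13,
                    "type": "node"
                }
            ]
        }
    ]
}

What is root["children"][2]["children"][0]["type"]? "entry"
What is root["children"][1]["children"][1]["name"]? "node_914"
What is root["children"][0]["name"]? "node_730"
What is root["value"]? 52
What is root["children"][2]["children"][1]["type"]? "element"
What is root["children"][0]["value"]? 17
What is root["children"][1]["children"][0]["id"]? 431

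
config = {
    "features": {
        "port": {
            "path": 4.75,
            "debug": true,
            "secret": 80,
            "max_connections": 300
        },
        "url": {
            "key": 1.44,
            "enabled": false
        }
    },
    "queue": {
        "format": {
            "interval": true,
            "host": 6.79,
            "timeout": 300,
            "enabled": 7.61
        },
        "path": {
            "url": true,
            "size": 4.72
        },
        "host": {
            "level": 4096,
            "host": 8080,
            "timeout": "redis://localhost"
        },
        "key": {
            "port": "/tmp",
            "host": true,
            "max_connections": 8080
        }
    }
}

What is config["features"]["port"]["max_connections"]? 300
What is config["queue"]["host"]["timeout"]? "redis://localhost"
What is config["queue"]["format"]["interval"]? True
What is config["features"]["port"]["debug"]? True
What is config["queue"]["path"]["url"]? True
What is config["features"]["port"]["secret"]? 80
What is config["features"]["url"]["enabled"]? False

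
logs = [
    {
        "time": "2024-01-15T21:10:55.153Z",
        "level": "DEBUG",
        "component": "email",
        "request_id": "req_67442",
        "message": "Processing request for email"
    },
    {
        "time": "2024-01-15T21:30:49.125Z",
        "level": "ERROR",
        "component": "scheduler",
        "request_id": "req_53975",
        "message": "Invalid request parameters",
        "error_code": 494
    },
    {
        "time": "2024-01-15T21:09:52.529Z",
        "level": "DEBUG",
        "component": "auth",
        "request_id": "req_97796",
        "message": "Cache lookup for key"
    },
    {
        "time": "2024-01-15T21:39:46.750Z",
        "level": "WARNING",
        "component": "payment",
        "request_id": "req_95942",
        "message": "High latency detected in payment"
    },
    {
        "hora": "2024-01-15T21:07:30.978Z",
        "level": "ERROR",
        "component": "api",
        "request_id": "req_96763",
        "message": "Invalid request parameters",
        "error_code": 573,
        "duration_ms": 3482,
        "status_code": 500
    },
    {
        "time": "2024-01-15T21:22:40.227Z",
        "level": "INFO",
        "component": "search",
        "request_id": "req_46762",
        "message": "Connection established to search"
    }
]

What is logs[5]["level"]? "INFO"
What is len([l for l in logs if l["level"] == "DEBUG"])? 2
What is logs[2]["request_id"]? "req_97796"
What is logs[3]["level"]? "WARNING"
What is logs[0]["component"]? "email"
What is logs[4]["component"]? "api"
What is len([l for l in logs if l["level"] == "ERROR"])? 2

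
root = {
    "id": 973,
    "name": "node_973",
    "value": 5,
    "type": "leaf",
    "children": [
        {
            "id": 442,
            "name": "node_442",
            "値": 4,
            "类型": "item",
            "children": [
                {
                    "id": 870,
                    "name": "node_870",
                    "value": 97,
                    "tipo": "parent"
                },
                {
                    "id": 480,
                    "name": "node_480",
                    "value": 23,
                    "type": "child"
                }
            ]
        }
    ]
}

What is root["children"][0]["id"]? 442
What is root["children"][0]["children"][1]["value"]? 23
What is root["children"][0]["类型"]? "item"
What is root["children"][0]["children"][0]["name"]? "node_870"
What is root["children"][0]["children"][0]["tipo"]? "parent"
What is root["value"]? 5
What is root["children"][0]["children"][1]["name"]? "node_480"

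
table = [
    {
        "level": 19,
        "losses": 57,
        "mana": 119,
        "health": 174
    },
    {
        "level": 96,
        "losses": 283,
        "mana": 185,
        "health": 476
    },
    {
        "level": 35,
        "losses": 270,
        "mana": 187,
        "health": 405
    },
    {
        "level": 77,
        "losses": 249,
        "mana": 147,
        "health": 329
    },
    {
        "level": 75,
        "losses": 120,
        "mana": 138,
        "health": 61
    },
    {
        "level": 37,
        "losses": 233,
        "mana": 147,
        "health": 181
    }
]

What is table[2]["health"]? 405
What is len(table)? 6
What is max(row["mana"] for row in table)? 187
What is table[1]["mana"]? 185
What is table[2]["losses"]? 270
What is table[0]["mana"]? 119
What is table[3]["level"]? 77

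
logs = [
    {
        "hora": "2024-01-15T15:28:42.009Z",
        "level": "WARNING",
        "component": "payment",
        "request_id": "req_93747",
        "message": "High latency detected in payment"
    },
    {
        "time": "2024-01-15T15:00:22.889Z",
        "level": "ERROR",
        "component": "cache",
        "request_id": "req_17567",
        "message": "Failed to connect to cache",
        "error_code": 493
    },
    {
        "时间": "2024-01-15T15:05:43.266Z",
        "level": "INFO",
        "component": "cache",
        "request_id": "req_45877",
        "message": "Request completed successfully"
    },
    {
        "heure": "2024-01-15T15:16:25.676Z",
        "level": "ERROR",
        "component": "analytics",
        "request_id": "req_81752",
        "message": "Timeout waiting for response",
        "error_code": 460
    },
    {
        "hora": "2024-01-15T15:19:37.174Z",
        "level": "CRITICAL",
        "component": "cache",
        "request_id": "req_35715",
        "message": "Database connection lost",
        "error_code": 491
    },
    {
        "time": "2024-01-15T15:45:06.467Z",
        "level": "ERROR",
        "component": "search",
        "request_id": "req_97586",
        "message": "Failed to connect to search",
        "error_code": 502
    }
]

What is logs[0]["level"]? "WARNING"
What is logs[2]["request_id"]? "req_45877"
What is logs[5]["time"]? "2024-01-15T15:45:06.467Z"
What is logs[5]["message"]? "Failed to connect to search"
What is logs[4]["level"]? "CRITICAL"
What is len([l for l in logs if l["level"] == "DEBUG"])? 0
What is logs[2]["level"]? "INFO"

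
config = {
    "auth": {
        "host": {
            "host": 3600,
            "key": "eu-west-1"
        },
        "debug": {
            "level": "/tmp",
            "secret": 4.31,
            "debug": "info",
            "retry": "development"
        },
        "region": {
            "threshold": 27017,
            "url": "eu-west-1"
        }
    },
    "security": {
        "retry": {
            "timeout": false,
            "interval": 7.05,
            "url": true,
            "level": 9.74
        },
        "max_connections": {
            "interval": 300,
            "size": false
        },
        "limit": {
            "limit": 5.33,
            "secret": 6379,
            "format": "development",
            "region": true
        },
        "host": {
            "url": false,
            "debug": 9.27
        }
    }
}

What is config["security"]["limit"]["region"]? True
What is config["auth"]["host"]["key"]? "eu-west-1"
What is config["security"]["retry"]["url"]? True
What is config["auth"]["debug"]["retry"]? "development"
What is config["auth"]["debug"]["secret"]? 4.31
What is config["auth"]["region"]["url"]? "eu-west-1"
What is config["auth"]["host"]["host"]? 3600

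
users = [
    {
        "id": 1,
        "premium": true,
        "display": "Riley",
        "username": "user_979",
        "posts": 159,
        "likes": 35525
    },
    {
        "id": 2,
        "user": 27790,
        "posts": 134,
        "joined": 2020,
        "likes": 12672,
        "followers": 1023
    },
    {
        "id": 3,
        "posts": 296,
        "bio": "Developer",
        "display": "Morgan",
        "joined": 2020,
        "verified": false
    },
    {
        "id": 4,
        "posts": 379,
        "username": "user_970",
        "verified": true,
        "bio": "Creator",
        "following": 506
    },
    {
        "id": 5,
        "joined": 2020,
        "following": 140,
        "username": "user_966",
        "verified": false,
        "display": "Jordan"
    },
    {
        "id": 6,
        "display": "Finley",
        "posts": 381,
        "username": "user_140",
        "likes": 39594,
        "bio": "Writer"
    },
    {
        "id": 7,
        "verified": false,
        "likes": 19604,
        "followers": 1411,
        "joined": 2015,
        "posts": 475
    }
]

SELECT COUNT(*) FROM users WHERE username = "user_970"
1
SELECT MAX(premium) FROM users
True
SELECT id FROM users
[1, 2, 3, 4, 5, 6, 7]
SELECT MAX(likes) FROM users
39594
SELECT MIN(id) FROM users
1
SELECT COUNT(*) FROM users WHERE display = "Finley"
1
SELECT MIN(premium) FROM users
True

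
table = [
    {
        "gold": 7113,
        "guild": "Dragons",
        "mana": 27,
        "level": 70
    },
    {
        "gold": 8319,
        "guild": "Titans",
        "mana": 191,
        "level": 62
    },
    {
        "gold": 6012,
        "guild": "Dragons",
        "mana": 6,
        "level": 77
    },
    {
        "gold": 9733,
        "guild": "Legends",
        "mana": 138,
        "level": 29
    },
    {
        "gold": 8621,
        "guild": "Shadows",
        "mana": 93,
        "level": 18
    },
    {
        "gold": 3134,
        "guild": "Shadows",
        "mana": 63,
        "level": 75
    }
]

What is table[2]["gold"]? 6012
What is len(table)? 6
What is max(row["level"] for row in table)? 77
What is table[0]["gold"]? 7113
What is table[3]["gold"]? 9733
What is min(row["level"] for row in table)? 18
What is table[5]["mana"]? 63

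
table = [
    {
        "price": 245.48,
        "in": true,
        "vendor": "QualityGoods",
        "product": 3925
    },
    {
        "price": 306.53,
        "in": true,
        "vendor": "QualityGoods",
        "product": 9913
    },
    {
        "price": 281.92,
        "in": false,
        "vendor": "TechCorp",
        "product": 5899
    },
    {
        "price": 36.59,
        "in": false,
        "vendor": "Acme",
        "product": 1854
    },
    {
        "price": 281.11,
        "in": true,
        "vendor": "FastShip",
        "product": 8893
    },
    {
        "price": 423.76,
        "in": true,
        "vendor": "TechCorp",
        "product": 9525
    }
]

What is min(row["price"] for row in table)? 36.59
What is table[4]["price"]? 281.11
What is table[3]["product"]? 1854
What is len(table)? 6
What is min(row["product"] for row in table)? 1854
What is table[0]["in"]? True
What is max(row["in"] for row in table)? True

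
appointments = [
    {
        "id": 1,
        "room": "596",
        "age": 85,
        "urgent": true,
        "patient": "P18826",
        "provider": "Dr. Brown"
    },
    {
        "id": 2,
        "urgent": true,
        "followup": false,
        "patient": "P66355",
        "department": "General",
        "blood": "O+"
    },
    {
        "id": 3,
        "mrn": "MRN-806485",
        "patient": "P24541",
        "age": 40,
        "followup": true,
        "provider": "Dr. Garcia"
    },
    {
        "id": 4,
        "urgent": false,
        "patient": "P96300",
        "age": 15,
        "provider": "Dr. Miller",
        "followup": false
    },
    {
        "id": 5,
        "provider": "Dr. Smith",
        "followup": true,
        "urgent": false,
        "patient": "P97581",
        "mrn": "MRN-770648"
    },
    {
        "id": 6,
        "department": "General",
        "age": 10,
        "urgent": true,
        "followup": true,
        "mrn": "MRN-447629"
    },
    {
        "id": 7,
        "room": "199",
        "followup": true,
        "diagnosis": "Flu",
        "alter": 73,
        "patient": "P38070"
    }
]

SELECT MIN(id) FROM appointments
1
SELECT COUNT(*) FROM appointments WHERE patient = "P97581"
1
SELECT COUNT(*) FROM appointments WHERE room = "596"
1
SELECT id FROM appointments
[1, 2, 3, 4, 5, 6, 7]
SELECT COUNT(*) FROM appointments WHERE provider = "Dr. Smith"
1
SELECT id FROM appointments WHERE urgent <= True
[1, 2, 4, 5, 6]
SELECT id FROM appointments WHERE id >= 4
[4, 5, 6, 7]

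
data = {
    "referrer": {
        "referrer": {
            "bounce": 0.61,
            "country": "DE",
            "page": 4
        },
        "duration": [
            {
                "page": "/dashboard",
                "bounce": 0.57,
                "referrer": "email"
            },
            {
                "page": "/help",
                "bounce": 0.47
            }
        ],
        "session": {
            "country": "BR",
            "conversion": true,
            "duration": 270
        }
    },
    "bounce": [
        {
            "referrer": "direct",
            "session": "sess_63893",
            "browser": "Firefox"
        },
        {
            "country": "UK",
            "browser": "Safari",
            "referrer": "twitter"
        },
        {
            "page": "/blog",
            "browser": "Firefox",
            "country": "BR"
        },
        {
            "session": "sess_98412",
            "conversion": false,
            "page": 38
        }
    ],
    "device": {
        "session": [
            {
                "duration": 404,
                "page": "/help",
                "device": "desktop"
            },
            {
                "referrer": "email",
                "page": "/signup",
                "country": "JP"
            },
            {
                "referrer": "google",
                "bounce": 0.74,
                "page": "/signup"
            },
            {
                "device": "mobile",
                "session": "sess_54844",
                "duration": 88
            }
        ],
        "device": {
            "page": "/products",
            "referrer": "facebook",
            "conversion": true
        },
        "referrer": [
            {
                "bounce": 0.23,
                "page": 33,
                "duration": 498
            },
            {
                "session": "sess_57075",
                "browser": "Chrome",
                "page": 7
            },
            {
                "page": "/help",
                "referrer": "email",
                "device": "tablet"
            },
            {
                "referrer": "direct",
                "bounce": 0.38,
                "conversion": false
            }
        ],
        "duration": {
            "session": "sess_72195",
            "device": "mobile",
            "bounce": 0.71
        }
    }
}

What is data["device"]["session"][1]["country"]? "JP"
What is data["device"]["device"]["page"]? "/products"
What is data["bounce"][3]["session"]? "sess_98412"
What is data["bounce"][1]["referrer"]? "twitter"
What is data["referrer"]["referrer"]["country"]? "DE"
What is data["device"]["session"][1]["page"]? "/signup"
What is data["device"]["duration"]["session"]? "sess_72195"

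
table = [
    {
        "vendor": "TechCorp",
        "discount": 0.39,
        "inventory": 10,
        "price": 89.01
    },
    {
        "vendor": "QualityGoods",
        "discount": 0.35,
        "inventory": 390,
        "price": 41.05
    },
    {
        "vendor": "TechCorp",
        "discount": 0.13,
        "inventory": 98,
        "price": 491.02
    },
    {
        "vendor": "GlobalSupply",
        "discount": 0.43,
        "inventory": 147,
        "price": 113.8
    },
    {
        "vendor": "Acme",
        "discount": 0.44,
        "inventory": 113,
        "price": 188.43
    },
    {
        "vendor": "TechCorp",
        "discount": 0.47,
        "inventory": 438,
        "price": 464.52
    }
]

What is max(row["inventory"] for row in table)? 438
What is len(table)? 6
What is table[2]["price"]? 491.02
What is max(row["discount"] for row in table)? 0.47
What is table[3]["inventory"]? 147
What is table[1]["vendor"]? "QualityGoods"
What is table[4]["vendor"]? "Acme"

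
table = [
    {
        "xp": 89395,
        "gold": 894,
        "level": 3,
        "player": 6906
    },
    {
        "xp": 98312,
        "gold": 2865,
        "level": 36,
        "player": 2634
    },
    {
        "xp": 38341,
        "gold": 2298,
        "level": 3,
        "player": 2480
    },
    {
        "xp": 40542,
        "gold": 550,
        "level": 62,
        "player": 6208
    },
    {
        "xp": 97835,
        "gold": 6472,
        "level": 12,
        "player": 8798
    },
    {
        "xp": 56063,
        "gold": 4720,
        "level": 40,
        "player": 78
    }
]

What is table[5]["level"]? 40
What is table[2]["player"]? 2480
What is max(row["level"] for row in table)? 62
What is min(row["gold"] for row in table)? 550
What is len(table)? 6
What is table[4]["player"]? 8798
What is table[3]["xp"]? 40542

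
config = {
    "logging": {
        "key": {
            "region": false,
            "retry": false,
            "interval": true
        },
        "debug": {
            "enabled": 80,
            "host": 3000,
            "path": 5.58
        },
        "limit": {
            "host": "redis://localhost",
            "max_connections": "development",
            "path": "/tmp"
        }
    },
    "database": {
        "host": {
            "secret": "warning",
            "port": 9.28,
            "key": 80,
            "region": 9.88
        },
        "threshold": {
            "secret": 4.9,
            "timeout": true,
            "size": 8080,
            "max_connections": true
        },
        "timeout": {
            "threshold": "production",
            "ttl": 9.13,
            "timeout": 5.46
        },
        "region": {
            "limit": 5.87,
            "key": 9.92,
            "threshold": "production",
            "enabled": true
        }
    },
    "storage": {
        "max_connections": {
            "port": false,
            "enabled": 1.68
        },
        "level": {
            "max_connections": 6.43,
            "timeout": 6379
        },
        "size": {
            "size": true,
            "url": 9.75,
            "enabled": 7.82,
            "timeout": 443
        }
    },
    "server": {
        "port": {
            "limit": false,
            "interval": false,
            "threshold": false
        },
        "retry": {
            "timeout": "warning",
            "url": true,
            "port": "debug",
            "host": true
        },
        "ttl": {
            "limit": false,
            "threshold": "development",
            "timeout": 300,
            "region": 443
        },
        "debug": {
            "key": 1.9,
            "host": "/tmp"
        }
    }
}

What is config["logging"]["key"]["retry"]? False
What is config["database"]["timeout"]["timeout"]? 5.46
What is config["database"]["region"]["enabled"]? True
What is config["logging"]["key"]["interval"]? True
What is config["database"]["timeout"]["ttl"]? 9.13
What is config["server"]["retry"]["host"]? True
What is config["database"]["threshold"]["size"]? 8080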